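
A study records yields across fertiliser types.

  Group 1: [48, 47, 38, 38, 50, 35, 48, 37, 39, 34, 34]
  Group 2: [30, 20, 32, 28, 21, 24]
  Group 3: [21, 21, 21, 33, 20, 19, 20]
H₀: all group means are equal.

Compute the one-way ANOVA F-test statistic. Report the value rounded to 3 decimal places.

Group means [40.73, 25.83, 22.14], grand mean 31.583
SSB = Σnᵢ(x̄ᵢ−x̄)² = 1741.961; SSW = ΣΣ(x−x̄ᵢ)² = 647.872
MSB = 1741.961/2 = 870.9805; MSW = 647.872/21 = 30.8511
F = MSB/MSW = 28.2318
df = (2, 21)

test statistic = 28.232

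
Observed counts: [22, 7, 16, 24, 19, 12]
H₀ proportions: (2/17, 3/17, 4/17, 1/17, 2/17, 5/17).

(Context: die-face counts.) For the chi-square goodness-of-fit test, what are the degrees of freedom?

df = k − 1 = 6 − 1 = 5

degrees of freedom = 5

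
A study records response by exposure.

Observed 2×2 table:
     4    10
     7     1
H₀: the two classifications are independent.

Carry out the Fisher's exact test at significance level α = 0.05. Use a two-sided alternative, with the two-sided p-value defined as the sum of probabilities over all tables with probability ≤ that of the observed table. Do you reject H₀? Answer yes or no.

reject H₀: yes

Margins: r₁=14, r₂=8, c₁=11, c₂=11, n=22
p_obs = C(14,4)·C(8,7)/C(22,11); sum pmf over tables with pmf ≤ p_obs
p-value (two-sided) = 0.02374
At α=0.05: p < α → reject H₀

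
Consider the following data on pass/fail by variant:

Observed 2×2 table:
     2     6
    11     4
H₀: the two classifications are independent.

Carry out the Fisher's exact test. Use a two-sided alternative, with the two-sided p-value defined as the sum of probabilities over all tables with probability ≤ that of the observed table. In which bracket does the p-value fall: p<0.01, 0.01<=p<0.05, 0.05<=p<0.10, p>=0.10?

Margins: r₁=8, r₂=15, c₁=13, c₂=10, n=23
p_obs = C(8,2)·C(15,11)/C(23,13); sum pmf over tables with pmf ≤ p_obs
p-value (two-sided) = 0.03931
→ bracket: 0.01<=p<0.05

p-value bracket: 0.01<=p<0.05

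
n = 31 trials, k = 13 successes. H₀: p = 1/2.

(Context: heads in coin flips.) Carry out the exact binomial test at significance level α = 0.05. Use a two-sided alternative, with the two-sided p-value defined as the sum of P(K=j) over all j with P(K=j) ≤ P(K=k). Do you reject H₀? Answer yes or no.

Exact binomial: n=31, k=13, p₀=1/2=0.5000
P(X=j) = C(n,j)·p₀^j·(1−p₀)^(n−j); p = Σ P(X=j) over j with P(X=j) ≤ P(X=13)
p-value (two-sided) = 0.47313
At α=0.05: p ≥ α → fail to reject H₀

reject H₀: no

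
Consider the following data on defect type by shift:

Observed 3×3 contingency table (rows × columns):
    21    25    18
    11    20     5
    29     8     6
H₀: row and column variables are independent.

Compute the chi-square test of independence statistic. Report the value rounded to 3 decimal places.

Row totals [64, 36, 43], col totals [61, 53, 29], n=143
χ² = (21−27.30)²/27.30 + (25−23.72)²/23.72 + (18−12.98)²/12.98 + (11−15.36)²/15.36 + (20−13.34)²/13.34 + (5−7.30)²/7.30 + (29−18.34)²/18.34 + (8−15.94)²/15.94 + (6−8.72)²/8.72 = 19.7418
df = 4

test statistic = 19.742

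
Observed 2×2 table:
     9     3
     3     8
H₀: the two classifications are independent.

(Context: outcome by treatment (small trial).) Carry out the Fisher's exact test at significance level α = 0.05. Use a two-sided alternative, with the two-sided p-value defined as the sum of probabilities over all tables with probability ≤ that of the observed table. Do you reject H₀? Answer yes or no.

Margins: r₁=12, r₂=11, c₁=12, c₂=11, n=23
p_obs = C(12,9)·C(11,3)/C(23,12); sum pmf over tables with pmf ≤ p_obs
p-value (two-sided) = 0.03913
At α=0.05: p < α → reject H₀

reject H₀: yes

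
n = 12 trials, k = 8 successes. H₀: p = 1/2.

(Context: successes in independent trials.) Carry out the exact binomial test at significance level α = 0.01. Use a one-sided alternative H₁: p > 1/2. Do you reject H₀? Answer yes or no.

reject H₀: no

Exact binomial: n=12, k=8, p₀=1/2=0.5000
P(X≥8) from Σ C(n,i)·p₀^i·(1−p₀)^(n−i)
p-value (one-sided, H₁ greater) = 0.19385
At α=0.01: p ≥ α → fail to reject H₀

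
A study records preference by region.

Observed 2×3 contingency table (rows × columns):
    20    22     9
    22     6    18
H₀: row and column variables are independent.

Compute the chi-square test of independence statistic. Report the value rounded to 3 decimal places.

test statistic = 12.012

Row totals [51, 46], col totals [42, 28, 27], n=97
χ² = (20−22.08)²/22.08 + (22−14.72)²/14.72 + (9−14.20)²/14.20 + (22−19.92)²/19.92 + (6−13.28)²/13.28 + (18−12.80)²/12.80 = 12.0123
df = 2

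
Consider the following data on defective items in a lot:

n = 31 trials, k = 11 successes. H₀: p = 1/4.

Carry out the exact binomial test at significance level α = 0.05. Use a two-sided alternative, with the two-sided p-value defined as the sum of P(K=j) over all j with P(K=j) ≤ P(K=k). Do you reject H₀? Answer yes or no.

Exact binomial: n=31, k=11, p₀=1/4=0.2500
P(X=j) = C(n,j)·p₀^j·(1−p₀)^(n−j); p = Σ P(X=j) over j with P(X=j) ≤ P(X=11)
p-value (two-sided) = 0.21121
At α=0.05: p ≥ α → fail to reject H₀

reject H₀: no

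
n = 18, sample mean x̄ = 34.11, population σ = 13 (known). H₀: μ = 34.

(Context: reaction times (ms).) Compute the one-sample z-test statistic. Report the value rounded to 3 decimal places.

test statistic = 0.036

SE = σ/√n = 13/√18 = 3.0641
z = (x̄−μ₀)/SE = (34.11−34)/3.0641 = 0.0359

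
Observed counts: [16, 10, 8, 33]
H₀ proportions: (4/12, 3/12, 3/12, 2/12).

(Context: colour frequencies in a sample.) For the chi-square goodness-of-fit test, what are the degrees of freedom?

degrees of freedom = 3

df = k − 1 = 4 − 1 = 3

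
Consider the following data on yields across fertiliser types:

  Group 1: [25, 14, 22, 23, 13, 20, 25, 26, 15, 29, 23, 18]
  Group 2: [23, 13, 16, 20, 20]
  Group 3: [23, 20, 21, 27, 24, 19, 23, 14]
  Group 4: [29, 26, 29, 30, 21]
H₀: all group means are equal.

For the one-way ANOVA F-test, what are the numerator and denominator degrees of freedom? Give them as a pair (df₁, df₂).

k = 4 groups, N = 30 total
df = (k−1, N−k) = (4−1, 30−4) = (3, 26)

degrees of freedom = [3, 26]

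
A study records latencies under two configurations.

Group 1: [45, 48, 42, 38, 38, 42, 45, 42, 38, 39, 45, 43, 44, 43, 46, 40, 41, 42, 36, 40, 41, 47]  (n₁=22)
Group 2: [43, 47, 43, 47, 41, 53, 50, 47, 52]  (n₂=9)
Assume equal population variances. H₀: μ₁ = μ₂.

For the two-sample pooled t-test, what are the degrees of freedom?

degrees of freedom = 29

df = n₁ + n₂ − 2 = 22 + 9 − 2 = 29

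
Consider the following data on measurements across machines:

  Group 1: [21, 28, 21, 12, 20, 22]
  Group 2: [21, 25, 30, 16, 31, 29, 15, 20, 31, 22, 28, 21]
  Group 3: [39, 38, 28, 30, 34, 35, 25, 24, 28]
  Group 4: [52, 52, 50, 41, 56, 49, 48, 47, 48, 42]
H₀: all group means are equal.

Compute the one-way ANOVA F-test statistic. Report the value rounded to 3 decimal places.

test statistic = 51.020

Group means [20.67, 24.08, 31.22, 48.50], grand mean 31.865
SSB = Σnᵢ(x̄ᵢ−x̄)² = 4250.019; SSW = ΣΣ(x−x̄ᵢ)² = 916.306
MSB = 4250.019/3 = 1416.6729; MSW = 916.306/33 = 27.7668
F = MSB/MSW = 51.0203
df = (3, 33)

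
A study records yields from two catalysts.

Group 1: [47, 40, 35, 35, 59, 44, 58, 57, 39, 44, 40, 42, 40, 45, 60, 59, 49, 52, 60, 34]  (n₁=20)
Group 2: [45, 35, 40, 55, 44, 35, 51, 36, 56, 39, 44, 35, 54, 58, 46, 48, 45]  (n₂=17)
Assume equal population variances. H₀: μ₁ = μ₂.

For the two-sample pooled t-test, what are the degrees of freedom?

degrees of freedom = 35

df = n₁ + n₂ − 2 = 20 + 17 − 2 = 35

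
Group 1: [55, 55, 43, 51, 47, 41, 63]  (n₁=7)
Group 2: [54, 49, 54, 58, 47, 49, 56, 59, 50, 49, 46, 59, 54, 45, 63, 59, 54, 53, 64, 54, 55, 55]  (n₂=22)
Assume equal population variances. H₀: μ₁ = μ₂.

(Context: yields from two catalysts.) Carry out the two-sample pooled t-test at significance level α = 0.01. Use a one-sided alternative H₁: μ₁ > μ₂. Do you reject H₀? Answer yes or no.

reject H₀: no

x̄₁=50.714, s₁=7.697, n₁=7
x̄₂=53.909, s₂=5.182, n₂=22
s_p² = [6·7.697² + 21·5.182²]/27 = 34.0462
SE = √(s_p²·(1/7+1/22)) = 2.5321
t = (50.714−53.909)/2.5321 = -1.2617
df = 27
p-value (one-sided, H₁ greater) = 0.89108
At α=0.01: p ≥ α → fail to reject H₀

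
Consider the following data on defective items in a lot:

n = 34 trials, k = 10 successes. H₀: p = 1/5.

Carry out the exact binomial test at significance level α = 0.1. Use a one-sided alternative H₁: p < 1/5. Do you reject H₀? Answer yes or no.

reject H₀: no

Exact binomial: n=34, k=10, p₀=1/5=0.2000
P(X≤10) from Σ C(n,i)·p₀^i·(1−p₀)^(n−i)
p-value (one-sided, H₁ less) = 0.93797
At α=0.1: p ≥ α → fail to reject H₀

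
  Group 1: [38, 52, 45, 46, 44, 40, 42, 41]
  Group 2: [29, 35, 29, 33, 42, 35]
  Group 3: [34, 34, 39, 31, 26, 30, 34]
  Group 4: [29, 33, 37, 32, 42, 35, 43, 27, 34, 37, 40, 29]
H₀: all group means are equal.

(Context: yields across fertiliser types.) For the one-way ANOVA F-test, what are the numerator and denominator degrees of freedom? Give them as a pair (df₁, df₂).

degrees of freedom = [3, 29]

k = 4 groups, N = 33 total
df = (k−1, N−k) = (4−1, 33−4) = (3, 29)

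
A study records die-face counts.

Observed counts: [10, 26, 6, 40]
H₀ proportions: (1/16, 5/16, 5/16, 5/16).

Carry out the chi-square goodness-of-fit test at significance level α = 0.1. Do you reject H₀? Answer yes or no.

n = 82; E_i = n·p_i = [5.12, 25.62, 25.62, 25.62]
χ² = (10−5.12)²/5.12 + (26−25.62)²/25.62 + (6−25.62)²/25.62 + (40−25.62)²/25.62 = 27.7366
df = 3
p-value (upper-tail) = 0.00000
At α=0.1: p < α → reject H₀

reject H₀: yes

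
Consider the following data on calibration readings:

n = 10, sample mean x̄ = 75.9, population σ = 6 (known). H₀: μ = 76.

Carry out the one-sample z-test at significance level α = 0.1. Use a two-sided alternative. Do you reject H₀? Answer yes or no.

reject H₀: no

SE = σ/√n = 6/√10 = 1.8974
z = (x̄−μ₀)/SE = (75.9−76)/1.8974 = -0.0527
p-value (two-sided) = 0.95797
At α=0.1: p ≥ α → fail to reject H₀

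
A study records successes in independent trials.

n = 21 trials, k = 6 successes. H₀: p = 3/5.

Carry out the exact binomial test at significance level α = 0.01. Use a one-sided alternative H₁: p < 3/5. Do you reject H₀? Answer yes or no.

Exact binomial: n=21, k=6, p₀=3/5=0.6000
P(X≤6) from Σ C(n,i)·p₀^i·(1−p₀)^(n−i)
p-value (one-sided, H₁ less) = 0.00355
At α=0.01: p < α → reject H₀

reject H₀: yes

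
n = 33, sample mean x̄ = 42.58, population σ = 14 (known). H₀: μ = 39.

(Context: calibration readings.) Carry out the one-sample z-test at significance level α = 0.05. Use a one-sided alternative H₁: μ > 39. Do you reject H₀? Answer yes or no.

SE = σ/√n = 14/√33 = 2.4371
z = (x̄−μ₀)/SE = (42.58−39)/2.4371 = 1.4690
p-value (one-sided, H₁ greater) = 0.07092
At α=0.05: p ≥ α → fail to reject H₀

reject H₀: no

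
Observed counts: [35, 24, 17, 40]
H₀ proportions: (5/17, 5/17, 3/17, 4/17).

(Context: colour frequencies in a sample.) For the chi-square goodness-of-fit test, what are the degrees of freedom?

df = k − 1 = 4 − 1 = 3

degrees of freedom = 3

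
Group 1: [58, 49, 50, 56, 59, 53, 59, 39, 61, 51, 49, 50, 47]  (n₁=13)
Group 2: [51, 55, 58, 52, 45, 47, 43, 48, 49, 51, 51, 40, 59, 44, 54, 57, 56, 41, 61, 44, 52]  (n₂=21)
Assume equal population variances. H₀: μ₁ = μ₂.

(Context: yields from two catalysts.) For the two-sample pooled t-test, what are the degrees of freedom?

degrees of freedom = 32

df = n₁ + n₂ − 2 = 13 + 21 − 2 = 32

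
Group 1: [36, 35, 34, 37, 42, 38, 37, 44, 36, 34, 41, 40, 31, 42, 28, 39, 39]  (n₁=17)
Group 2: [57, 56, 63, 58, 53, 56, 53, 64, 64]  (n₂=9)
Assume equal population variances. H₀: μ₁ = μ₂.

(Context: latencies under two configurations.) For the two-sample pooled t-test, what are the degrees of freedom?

degrees of freedom = 24

df = n₁ + n₂ − 2 = 17 + 9 − 2 = 24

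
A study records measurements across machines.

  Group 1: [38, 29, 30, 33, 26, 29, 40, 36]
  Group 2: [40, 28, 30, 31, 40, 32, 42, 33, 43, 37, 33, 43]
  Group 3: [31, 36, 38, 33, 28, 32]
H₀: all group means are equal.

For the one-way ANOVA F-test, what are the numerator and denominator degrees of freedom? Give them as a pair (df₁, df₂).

k = 3 groups, N = 26 total
df = (k−1, N−k) = (3−1, 26−3) = (2, 23)

degrees of freedom = [2, 23]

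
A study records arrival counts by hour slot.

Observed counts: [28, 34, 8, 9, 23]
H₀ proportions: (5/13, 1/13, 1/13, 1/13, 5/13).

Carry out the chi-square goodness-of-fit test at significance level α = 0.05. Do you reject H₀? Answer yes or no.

reject H₀: yes

n = 102; E_i = n·p_i = [39.23, 7.85, 7.85, 7.85, 39.23]
χ² = (28−39.23)²/39.23 + (34−7.85)²/7.85 + (8−7.85)²/7.85 + (9−7.85)²/7.85 + (23−39.23)²/39.23 = 97.2824
df = 4
p-value (upper-tail) = 0.00000
At α=0.05: p < α → reject H₀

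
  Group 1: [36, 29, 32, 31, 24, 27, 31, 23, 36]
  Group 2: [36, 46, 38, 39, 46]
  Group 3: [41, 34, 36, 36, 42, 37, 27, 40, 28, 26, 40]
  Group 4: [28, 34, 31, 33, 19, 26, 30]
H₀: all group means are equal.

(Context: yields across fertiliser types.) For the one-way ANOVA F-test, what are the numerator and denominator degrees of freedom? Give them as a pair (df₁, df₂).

k = 4 groups, N = 32 total
df = (k−1, N−k) = (4−1, 32−4) = (3, 28)

degrees of freedom = [3, 28]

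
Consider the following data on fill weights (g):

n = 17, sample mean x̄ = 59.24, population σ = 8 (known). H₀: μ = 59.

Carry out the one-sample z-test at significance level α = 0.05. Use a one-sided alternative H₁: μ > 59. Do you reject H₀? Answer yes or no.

SE = σ/√n = 8/√17 = 1.9403
z = (x̄−μ₀)/SE = (59.24−59)/1.9403 = 0.1237
p-value (one-sided, H₁ greater) = 0.45078
At α=0.05: p ≥ α → fail to reject H₀

reject H₀: no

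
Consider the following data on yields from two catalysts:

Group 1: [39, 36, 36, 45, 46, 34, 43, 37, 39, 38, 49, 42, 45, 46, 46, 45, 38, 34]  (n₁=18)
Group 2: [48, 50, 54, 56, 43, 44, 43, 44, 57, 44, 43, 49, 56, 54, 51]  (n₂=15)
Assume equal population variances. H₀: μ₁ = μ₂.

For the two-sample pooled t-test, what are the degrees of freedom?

df = n₁ + n₂ − 2 = 18 + 15 − 2 = 31

degrees of freedom = 31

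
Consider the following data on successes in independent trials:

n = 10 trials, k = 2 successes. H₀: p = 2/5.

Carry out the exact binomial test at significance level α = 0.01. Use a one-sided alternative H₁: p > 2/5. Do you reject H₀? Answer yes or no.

reject H₀: no

Exact binomial: n=10, k=2, p₀=2/5=0.4000
P(X≥2) from Σ C(n,i)·p₀^i·(1−p₀)^(n−i)
p-value (one-sided, H₁ greater) = 0.95364
At α=0.01: p ≥ α → fail to reject H₀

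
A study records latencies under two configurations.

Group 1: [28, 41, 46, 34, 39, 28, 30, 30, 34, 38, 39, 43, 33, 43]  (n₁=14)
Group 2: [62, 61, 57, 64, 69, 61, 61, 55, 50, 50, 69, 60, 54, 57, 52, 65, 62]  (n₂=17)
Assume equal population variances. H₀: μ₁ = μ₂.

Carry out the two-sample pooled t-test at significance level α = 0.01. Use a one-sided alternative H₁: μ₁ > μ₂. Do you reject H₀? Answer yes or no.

reject H₀: no

x̄₁=36.143, s₁=5.960, n₁=14
x̄₂=59.353, s₂=5.862, n₂=17
s_p² = [13·5.960² + 16·5.862²]/29 = 34.8826
SE = √(s_p²·(1/14+1/17)) = 2.1316
t = (36.143−59.353)/2.1316 = -10.8888
df = 29
p-value (one-sided, H₁ greater) = 1.00000
At α=0.01: p ≥ α → fail to reject H₀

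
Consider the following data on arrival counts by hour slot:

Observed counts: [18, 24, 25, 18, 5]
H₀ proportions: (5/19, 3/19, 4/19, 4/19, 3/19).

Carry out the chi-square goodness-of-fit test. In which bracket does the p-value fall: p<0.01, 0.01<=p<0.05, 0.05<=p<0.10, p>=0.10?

p-value bracket: p<0.01

n = 90; E_i = n·p_i = [23.68, 14.21, 18.95, 18.95, 14.21]
χ² = (18−23.68)²/23.68 + (24−14.21)²/14.21 + (25−18.95)²/18.95 + (18−18.95)²/18.95 + (5−14.21)²/14.21 = 16.0587
df = 4
p-value (upper-tail) = 0.00294
→ bracket: p<0.01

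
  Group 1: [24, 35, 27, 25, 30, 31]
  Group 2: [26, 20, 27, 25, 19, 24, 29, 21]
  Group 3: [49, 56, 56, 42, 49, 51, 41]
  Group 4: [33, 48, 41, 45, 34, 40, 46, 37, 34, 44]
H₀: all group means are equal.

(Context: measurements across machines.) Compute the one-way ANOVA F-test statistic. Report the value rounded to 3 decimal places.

test statistic = 39.271

Group means [28.67, 23.88, 49.14, 40.20], grand mean 35.774
SSB = Σnᵢ(x̄ᵢ−x̄)² = 2882.754; SSW = ΣΣ(x−x̄ᵢ)² = 660.665
MSB = 2882.754/3 = 960.9180; MSW = 660.665/27 = 24.4691
F = MSB/MSW = 39.2707
df = (3, 27)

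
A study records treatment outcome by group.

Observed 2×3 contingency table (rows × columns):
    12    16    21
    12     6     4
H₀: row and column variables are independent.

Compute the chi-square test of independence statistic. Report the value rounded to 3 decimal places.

test statistic = 6.825

Row totals [49, 22], col totals [24, 22, 25], n=71
χ² = (12−16.56)²/16.56 + (16−15.18)²/15.18 + (21−17.25)²/17.25 + (12−7.44)²/7.44 + (6−6.82)²/6.82 + (4−7.75)²/7.75 = 6.8248
df = 2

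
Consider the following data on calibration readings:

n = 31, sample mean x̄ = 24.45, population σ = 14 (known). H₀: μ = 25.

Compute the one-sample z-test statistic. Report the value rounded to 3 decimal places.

test statistic = -0.219

SE = σ/√n = 14/√31 = 2.5145
z = (x̄−μ₀)/SE = (24.45−25)/2.5145 = -0.2187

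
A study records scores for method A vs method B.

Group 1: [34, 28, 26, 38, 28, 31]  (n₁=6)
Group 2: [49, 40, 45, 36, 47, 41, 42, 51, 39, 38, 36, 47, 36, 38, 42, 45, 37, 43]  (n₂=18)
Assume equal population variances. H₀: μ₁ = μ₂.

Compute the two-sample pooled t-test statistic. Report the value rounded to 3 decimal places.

test statistic = -4.981

x̄₁=30.833, s₁=4.491, n₁=6
x̄₂=41.778, s₂=4.710, n₂=18
s_p² = [5·4.491² + 17·4.710²]/22 = 21.7247
SE = √(s_p²·(1/6+1/18)) = 2.1972
t = (30.833−41.778)/2.1972 = -4.9811
df = 22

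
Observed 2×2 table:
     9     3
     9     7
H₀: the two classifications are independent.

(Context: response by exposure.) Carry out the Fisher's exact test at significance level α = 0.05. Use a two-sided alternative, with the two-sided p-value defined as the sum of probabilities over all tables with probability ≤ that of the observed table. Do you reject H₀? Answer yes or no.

reject H₀: no

Margins: r₁=12, r₂=16, c₁=18, c₂=10, n=28
p_obs = C(12,9)·C(16,9)/C(28,18); sum pmf over tables with pmf ≤ p_obs
p-value (two-sided) = 0.43432
At α=0.05: p ≥ α → fail to reject H₀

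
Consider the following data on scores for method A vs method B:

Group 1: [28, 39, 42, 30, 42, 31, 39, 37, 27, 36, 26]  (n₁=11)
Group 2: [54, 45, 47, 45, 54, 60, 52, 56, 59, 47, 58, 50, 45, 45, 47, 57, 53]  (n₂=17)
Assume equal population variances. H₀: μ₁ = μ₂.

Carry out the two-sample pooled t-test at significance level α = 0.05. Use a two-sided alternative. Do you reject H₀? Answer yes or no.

x̄₁=34.273, s₁=6.035, n₁=11
x̄₂=51.412, s₂=5.409, n₂=17
s_p² = [10·6.035² + 16·5.409²]/26 = 32.0115
SE = √(s_p²·(1/11+1/17)) = 2.1893
t = (34.273−51.412)/2.1893 = -7.8284
df = 26
p-value (two-sided) = 0.00000
At α=0.05: p < α → reject H₀

reject H₀: yes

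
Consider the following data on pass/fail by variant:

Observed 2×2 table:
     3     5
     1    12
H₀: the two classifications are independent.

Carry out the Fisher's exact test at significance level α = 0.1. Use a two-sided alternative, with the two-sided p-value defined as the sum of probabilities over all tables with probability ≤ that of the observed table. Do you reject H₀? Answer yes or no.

Margins: r₁=8, r₂=13, c₁=4, c₂=17, n=21
p_obs = C(8,3)·C(13,1)/C(21,4); sum pmf over tables with pmf ≤ p_obs
p-value (two-sided) = 0.25280
At α=0.1: p ≥ α → fail to reject H₀

reject H₀: no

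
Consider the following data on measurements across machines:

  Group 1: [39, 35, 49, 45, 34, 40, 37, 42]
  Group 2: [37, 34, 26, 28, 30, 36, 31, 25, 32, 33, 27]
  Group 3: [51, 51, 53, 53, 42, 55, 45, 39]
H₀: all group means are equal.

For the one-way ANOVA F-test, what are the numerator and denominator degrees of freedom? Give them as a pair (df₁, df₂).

k = 3 groups, N = 27 total
df = (k−1, N−k) = (3−1, 27−3) = (2, 24)

degrees of freedom = [2, 24]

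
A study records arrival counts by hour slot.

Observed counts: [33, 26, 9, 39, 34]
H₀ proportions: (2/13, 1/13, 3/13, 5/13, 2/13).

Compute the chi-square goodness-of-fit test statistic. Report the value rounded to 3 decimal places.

n = 141; E_i = n·p_i = [21.69, 10.85, 32.54, 54.23, 21.69]
χ² = (33−21.69)²/21.69 + (26−10.85)²/10.85 + (9−32.54)²/32.54 + (39−54.23)²/54.23 + (34−21.69)²/21.69 = 55.3553
df = 4

test statistic = 55.355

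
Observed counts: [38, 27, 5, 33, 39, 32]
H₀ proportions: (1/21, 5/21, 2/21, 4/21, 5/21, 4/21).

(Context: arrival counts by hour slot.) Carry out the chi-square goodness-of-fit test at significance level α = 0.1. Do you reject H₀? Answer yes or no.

reject H₀: yes

n = 174; E_i = n·p_i = [8.29, 41.43, 16.57, 33.14, 41.43, 33.14]
χ² = (38−8.29)²/8.29 + (27−41.43)²/41.43 + (5−16.57)²/16.57 + (33−33.14)²/33.14 + (39−41.43)²/41.43 + (32−33.14)²/33.14 = 119.8491
df = 5
p-value (upper-tail) = 0.00000
At α=0.1: p < α → reject H₀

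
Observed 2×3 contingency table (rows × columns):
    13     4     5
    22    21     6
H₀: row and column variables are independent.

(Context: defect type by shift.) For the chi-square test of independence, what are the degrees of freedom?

degrees of freedom = 2

df = (r−1)(c−1) = (2−1)·(3−1) = 2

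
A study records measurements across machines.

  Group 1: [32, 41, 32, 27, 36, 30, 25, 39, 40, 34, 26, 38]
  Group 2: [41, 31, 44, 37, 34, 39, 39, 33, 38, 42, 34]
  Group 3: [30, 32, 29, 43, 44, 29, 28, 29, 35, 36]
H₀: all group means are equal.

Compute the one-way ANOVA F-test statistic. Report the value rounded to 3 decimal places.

Group means [33.33, 37.45, 33.50], grand mean 34.758
SSB = Σnᵢ(x̄ᵢ−x̄)² = 120.167; SSW = ΣΣ(x−x̄ᵢ)² = 823.894
MSB = 120.167/2 = 60.0833; MSW = 823.894/30 = 27.4631
F = MSB/MSW = 2.1878
df = (2, 30)

test statistic = 2.188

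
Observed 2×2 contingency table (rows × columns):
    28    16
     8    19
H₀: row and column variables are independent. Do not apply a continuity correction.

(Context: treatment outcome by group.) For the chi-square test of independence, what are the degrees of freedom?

df = (r−1)(c−1) = (2−1)·(2−1) = 1

degrees of freedom = 1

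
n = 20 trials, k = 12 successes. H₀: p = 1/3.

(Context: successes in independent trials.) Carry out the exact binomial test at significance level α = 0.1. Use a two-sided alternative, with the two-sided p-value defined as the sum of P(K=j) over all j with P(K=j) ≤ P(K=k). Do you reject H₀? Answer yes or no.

reject H₀: yes

Exact binomial: n=20, k=12, p₀=1/3=0.3333
P(X=j) = C(n,j)·p₀^j·(1−p₀)^(n−j); p = Σ P(X=j) over j with P(X=j) ≤ P(X=12)
p-value (two-sided) = 0.01628
At α=0.1: p < α → reject H₀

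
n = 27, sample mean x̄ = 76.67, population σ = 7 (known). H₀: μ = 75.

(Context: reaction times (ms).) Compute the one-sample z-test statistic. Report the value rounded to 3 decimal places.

SE = σ/√n = 7/√27 = 1.3472
z = (x̄−μ₀)/SE = (76.67−75)/1.3472 = 1.2397

test statistic = 1.240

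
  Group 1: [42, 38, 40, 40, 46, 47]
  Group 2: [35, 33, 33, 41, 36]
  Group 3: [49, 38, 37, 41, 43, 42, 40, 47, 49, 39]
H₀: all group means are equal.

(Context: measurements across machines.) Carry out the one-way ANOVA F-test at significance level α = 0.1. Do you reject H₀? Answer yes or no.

reject H₀: yes

Group means [42.17, 35.60, 42.50], grand mean 40.762
SSB = Σnᵢ(x̄ᵢ−x̄)² = 175.276; SSW = ΣΣ(x−x̄ᵢ)² = 284.533
MSB = 175.276/2 = 87.6381; MSW = 284.533/18 = 15.8074
F = MSB/MSW = 5.5441
df = (2, 18)
p-value (upper-tail) = 0.01330
At α=0.1: p < α → reject H₀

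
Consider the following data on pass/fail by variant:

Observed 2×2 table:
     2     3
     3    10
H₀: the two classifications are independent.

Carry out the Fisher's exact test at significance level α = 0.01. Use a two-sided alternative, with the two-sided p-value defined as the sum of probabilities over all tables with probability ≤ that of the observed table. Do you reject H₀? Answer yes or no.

reject H₀: no

Margins: r₁=5, r₂=13, c₁=5, c₂=13, n=18
p_obs = C(5,2)·C(13,3)/C(18,5); sum pmf over tables with pmf ≤ p_obs
p-value (two-sided) = 0.58275
At α=0.01: p ≥ α → fail to reject H₀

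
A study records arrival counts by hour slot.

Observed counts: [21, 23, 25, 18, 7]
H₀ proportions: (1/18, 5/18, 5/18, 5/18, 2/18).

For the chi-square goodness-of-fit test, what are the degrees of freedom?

df = k − 1 = 5 − 1 = 4

degrees of freedom = 4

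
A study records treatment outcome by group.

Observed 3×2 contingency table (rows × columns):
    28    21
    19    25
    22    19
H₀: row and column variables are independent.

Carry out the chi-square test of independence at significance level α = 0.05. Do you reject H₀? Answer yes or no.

reject H₀: no

Row totals [49, 44, 41], col totals [69, 65], n=134
χ² = (28−25.23)²/25.23 + (21−23.77)²/23.77 + (19−22.66)²/22.66 + (25−21.34)²/21.34 + (22−21.11)²/21.11 + (19−19.89)²/19.89 = 1.9200
df = 2
p-value (upper-tail) = 0.38289
At α=0.05: p ≥ α → fail to reject H₀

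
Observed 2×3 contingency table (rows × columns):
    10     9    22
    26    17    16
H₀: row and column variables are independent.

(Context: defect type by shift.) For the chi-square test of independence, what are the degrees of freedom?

df = (r−1)(c−1) = (2−1)·(3−1) = 2

degrees of freedom = 2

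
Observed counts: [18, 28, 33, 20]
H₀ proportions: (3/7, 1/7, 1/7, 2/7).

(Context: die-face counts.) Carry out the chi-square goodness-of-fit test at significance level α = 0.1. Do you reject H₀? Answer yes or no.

n = 99; E_i = n·p_i = [42.43, 14.14, 14.14, 28.29]
χ² = (18−42.43)²/42.43 + (28−14.14)²/14.14 + (33−14.14)²/14.14 + (20−28.29)²/28.29 = 55.2121
df = 3
p-value (upper-tail) = 0.00000
At α=0.1: p < α → reject H₀

reject H₀: yes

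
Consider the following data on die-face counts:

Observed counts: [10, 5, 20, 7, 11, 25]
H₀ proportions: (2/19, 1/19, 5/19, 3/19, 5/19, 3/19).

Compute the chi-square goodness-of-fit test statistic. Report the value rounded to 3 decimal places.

n = 78; E_i = n·p_i = [8.21, 4.11, 20.53, 12.32, 20.53, 12.32]
χ² = (10−8.21)²/8.21 + (5−4.11)²/4.11 + (20−20.53)²/20.53 + (7−12.32)²/12.32 + (11−20.53)²/20.53 + (25−12.32)²/12.32 = 20.3778
df = 5

test statistic = 20.378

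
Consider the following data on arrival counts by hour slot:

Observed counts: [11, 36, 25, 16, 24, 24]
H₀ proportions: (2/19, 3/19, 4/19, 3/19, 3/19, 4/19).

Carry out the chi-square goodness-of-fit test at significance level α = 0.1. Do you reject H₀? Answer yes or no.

n = 136; E_i = n·p_i = [14.32, 21.47, 28.63, 21.47, 21.47, 28.63]
χ² = (11−14.32)²/14.32 + (36−21.47)²/21.47 + (25−28.63)²/28.63 + (16−21.47)²/21.47 + (24−21.47)²/21.47 + (24−28.63)²/28.63 = 13.4969
df = 5
p-value (upper-tail) = 0.01914
At α=0.1: p < α → reject H₀

reject H₀: yes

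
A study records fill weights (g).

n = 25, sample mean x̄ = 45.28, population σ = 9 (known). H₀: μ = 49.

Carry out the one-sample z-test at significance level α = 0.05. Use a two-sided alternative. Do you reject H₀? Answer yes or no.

SE = σ/√n = 9/√25 = 1.8000
z = (x̄−μ₀)/SE = (45.28−49)/1.8000 = -2.0667
p-value (two-sided) = 0.03877
At α=0.05: p < α → reject H₀

reject H₀: yes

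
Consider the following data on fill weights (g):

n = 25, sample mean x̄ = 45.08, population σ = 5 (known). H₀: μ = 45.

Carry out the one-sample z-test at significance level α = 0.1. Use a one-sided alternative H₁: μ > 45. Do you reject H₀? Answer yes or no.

SE = σ/√n = 5/√25 = 1.0000
z = (x̄−μ₀)/SE = (45.08−45)/1.0000 = 0.0800
p-value (one-sided, H₁ greater) = 0.46812
At α=0.1: p ≥ α → fail to reject H₀

reject H₀: no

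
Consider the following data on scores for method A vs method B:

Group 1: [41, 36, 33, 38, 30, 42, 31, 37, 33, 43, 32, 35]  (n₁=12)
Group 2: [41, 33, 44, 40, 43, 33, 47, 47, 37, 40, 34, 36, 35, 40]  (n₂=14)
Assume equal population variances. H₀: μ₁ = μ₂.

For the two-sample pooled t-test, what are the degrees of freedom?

df = n₁ + n₂ − 2 = 12 + 14 − 2 = 24

degrees of freedom = 24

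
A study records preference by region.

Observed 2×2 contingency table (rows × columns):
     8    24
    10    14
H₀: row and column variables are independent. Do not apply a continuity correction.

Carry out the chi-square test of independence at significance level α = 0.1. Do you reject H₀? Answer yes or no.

reject H₀: no

Row totals [32, 24], col totals [18, 38], n=56
χ² = (8−10.29)²/10.29 + (24−21.71)²/21.71 + (10−7.71)²/7.71 + (14−16.29)²/16.29 = 1.7466
df = 1
p-value (upper-tail) = 0.18631
At α=0.1: p ≥ α → fail to reject H₀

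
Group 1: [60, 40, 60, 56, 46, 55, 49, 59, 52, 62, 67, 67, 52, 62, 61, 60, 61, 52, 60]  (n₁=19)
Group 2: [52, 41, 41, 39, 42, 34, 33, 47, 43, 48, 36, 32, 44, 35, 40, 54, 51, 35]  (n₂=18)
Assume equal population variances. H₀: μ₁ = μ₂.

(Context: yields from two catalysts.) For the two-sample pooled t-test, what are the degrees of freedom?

df = n₁ + n₂ − 2 = 19 + 18 − 2 = 35

degrees of freedom = 35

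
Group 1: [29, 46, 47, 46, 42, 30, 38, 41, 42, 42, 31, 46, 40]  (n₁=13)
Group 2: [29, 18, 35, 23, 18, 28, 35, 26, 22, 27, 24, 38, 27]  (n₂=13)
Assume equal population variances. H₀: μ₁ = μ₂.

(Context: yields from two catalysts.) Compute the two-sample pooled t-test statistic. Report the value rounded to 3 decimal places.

test statistic = 5.319

x̄₁=40.000, s₁=6.298, n₁=13
x̄₂=26.923, s₂=6.238, n₂=13
s_p² = [12·6.298² + 12·6.238²]/24 = 39.2885
SE = √(s_p²·(1/13+1/13)) = 2.4585
t = (40.000−26.923)/2.4585 = 5.3190
df = 24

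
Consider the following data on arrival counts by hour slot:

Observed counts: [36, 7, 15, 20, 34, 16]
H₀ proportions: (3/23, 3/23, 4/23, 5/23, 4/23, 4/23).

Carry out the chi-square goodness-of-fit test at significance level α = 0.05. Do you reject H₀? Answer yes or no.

n = 128; E_i = n·p_i = [16.70, 16.70, 22.26, 27.83, 22.26, 22.26]
χ² = (36−16.70)²/16.70 + (7−16.70)²/16.70 + (15−22.26)²/22.26 + (20−27.83)²/27.83 + (34−22.26)²/22.26 + (16−22.26)²/22.26 = 40.4720
df = 5
p-value (upper-tail) = 0.00000
At α=0.05: p < α → reject H₀

reject H₀: yes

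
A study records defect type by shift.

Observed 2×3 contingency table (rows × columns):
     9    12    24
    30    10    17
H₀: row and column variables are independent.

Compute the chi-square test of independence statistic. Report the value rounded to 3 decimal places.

Row totals [45, 57], col totals [39, 22, 41], n=102
χ² = (9−17.21)²/17.21 + (12−9.71)²/9.71 + (24−18.09)²/18.09 + (30−21.79)²/21.79 + (10−12.29)²/12.29 + (17−22.91)²/22.91 = 11.4311
df = 2

test statistic = 11.431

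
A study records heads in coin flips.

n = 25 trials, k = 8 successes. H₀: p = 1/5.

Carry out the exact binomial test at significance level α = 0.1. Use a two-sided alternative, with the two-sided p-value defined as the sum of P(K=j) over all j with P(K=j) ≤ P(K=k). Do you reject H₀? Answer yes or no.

Exact binomial: n=25, k=8, p₀=1/5=0.2000
P(X=j) = C(n,j)·p₀^j·(1−p₀)^(n−j); p = Σ P(X=j) over j with P(X=j) ≤ P(X=8)
p-value (two-sided) = 0.13651
At α=0.1: p ≥ α → fail to reject H₀

reject H₀: no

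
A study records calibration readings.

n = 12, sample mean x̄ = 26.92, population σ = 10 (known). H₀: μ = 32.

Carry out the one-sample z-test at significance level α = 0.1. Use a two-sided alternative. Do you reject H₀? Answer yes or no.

SE = σ/√n = 10/√12 = 2.8868
z = (x̄−μ₀)/SE = (26.92−32)/2.8868 = -1.7598
p-value (two-sided) = 0.07845
At α=0.1: p < α → reject H₀

reject H₀: yes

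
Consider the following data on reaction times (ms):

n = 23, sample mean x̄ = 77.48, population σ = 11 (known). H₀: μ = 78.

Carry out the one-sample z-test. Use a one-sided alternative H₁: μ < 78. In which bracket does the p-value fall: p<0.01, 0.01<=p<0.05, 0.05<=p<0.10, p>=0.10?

SE = σ/√n = 11/√23 = 2.2937
z = (x̄−μ₀)/SE = (77.48−78)/2.2937 = -0.2267
p-value (one-sided, H₁ less) = 0.41032
→ bracket: p>=0.10

p-value bracket: p>=0.10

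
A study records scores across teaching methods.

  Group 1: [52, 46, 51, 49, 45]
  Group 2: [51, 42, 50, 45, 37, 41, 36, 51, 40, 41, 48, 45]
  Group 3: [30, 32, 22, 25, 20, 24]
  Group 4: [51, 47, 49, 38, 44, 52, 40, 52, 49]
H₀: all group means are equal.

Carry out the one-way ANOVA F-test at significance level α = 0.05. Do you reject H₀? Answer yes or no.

reject H₀: yes

Group means [48.60, 43.92, 25.50, 46.89], grand mean 42.031
SSB = Σnᵢ(x̄ᵢ−x̄)² = 2110.463; SSW = ΣΣ(x−x̄ᵢ)² = 660.506
MSB = 2110.463/3 = 703.4877; MSW = 660.506/28 = 23.5895
F = MSB/MSW = 29.8221
df = (3, 28)
p-value (upper-tail) = 0.00000
At α=0.05: p < α → reject H₀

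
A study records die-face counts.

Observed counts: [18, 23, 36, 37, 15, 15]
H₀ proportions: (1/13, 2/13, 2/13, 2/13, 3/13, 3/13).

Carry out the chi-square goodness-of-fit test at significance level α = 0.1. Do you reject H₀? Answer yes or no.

n = 144; E_i = n·p_i = [11.08, 22.15, 22.15, 22.15, 33.23, 33.23]
χ² = (18−11.08)²/11.08 + (23−22.15)²/22.15 + (36−22.15)²/22.15 + (37−22.15)²/22.15 + (15−33.23)²/33.23 + (15−33.23)²/33.23 = 42.9653
df = 5
p-value (upper-tail) = 0.00000
At α=0.1: p < α → reject H₀

reject H₀: yes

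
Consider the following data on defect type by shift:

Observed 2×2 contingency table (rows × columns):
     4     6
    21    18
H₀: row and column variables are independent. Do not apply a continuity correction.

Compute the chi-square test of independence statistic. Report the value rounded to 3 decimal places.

test statistic = 0.611

Row totals [10, 39], col totals [25, 24], n=49
χ² = (4−5.10)²/5.10 + (6−4.90)²/4.90 + (21−19.90)²/19.90 + (18−19.10)²/19.10 = 0.6106
df = 1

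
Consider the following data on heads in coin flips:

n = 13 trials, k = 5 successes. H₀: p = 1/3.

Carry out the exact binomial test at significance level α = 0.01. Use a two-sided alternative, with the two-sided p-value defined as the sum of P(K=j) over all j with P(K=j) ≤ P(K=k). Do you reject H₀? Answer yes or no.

reject H₀: no

Exact binomial: n=13, k=5, p₀=1/3=0.3333
P(X=j) = C(n,j)·p₀^j·(1−p₀)^(n−j); p = Σ P(X=j) over j with P(X=j) ≤ P(X=5)
p-value (two-sided) = 0.77039
At α=0.01: p ≥ α → fail to reject H₀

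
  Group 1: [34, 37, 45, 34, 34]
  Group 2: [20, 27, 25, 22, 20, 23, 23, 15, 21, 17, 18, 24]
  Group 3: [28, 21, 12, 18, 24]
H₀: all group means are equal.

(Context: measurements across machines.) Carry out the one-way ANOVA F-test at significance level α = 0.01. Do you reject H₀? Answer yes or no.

Group means [36.80, 21.25, 20.60], grand mean 24.636
SSB = Σnᵢ(x̄ᵢ−x̄)² = 958.841; SSW = ΣΣ(x−x̄ᵢ)² = 370.250
MSB = 958.841/2 = 479.4205; MSW = 370.250/19 = 19.4868
F = MSB/MSW = 24.6023
df = (2, 19)
p-value (upper-tail) = 0.00001
At α=0.01: p < α → reject H₀

reject H₀: yes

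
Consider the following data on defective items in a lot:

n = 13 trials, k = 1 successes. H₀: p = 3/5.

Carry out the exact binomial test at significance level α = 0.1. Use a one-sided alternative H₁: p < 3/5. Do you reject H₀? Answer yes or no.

Exact binomial: n=13, k=1, p₀=3/5=0.6000
P(X≤1) from Σ C(n,i)·p₀^i·(1−p₀)^(n−i)
p-value (one-sided, H₁ less) = 0.00014
At α=0.1: p < α → reject H₀

reject H₀: yes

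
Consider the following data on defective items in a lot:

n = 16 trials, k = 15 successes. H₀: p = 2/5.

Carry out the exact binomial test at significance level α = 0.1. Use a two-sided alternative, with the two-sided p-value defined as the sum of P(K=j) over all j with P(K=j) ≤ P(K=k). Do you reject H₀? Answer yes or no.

Exact binomial: n=16, k=15, p₀=2/5=0.4000
P(X=j) = C(n,j)·p₀^j·(1−p₀)^(n−j); p = Σ P(X=j) over j with P(X=j) ≤ P(X=15)
p-value (two-sided) = 0.00001
At α=0.1: p < α → reject H₀

reject H₀: yes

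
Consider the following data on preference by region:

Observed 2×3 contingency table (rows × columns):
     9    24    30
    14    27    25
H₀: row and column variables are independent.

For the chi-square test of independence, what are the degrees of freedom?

degrees of freedom = 2

df = (r−1)(c−1) = (2−1)·(3−1) = 2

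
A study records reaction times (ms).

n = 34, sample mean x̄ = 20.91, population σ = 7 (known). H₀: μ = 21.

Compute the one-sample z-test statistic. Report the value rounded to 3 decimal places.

SE = σ/√n = 7/√34 = 1.2005
z = (x̄−μ₀)/SE = (20.91−21)/1.2005 = -0.0750

test statistic = -0.075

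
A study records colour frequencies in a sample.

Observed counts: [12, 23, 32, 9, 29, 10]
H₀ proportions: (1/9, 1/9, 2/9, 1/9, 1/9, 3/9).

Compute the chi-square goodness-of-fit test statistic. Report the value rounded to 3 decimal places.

n = 115; E_i = n·p_i = [12.78, 12.78, 25.56, 12.78, 12.78, 38.33]
χ² = (12−12.78)²/12.78 + (23−12.78)²/12.78 + (32−25.56)²/25.56 + (9−12.78)²/12.78 + (29−12.78)²/12.78 + (10−38.33)²/38.33 = 52.5043
df = 5

test statistic = 52.504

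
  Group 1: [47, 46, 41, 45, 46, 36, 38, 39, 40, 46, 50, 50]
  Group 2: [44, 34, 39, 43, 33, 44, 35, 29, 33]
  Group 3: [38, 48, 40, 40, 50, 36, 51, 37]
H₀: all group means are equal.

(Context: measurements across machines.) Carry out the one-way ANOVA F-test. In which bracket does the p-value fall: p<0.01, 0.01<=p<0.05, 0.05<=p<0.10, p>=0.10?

Group means [43.67, 37.11, 42.50], grand mean 41.310
SSB = Σnᵢ(x̄ᵢ−x̄)² = 236.651; SSW = ΣΣ(x−x̄ᵢ)² = 753.556
MSB = 236.651/2 = 118.3257; MSW = 753.556/26 = 28.9829
F = MSB/MSW = 4.0826
df = (2, 26)
p-value (upper-tail) = 0.02871
→ bracket: 0.01<=p<0.05

p-value bracket: 0.01<=p<0.05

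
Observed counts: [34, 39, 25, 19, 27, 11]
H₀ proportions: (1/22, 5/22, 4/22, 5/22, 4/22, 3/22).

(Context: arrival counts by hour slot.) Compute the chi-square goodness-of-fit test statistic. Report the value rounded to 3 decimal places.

test statistic = 116.272

n = 155; E_i = n·p_i = [7.05, 35.23, 28.18, 35.23, 28.18, 21.14]
χ² = (34−7.05)²/7.05 + (39−35.23)²/35.23 + (25−28.18)²/28.18 + (19−35.23)²/35.23 + (27−28.18)²/28.18 + (11−21.14)²/21.14 = 116.2718
df = 5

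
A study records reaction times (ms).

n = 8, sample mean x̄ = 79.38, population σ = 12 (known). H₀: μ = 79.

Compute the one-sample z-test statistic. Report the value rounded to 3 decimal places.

test statistic = 0.090

SE = σ/√n = 12/√8 = 4.2426
z = (x̄−μ₀)/SE = (79.38−79)/4.2426 = 0.0896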